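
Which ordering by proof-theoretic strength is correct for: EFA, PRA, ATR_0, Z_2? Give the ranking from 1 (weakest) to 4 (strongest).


Ordering by consistency strength:
1. EFA
2. PRA
3. ATR_0
4. Z_2


EFA=1, PRA=2, ATR_0=3, Z_2=4


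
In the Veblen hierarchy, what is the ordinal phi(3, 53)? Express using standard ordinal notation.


phi(3, 53):
phi(3, beta) = eta_beta (the beta-th eta number, fixed point of zeta).
phi(3, 53) = eta_53

eta_53


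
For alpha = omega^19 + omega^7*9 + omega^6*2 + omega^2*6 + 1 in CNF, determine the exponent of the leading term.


CNF: omega^19 + omega^7*9 + omega^6*2 + omega^2*6 + 1
The leading term is omega^19, which has exponent 19.

19


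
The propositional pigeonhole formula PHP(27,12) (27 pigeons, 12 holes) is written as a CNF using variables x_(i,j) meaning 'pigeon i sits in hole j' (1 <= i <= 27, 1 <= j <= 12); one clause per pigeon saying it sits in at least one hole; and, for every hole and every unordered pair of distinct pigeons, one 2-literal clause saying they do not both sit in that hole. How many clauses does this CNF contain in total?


PHP(27,12): 27 pigeons, 12 holes, 27*12 = 324 variables.
- pigeon clauses: one per pigeon -> 27 clauses
- hole clauses: 12 holes * C(27,2) = 12 * 351 -> 4212 clauses
Total clauses = 27 + 4212 = 4239

4239


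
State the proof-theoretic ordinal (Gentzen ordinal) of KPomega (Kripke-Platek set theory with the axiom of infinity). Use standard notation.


The proof-theoretic ordinal of KPomega (Kripke-Platek set theory with the axiom of infinity) is a standard result in ordinal analysis.
This ordinal is the supremum of order types of primitive recursive well-orderings
that the theory can prove to be well-ordered.
For KPomega (Kripke-Platek set theory with the axiom of infinity), the proof-theoretic ordinal is psi_0(epsilon_{Omega+1}).

psi_0(epsilon_{Omega+1})


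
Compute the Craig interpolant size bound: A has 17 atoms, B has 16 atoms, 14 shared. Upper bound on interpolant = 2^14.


Shared atoms = 14
Craig interpolant size bound = 2^14
= 16384

16384


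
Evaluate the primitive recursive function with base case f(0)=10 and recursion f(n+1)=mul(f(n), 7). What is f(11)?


f(0) = 10
f(1) = mul(f(0), 7) = mul(10, 7) = 70
f(2) = mul(f(1), 7) = mul(70, 7) = 490
f(3) = mul(f(2), 7) = mul(490, 7) = 3430
f(4) = mul(f(3), 7) = mul(3430, 7) = 24010
f(5) = mul(f(4), 7) = mul(24010, 7) = 168070
f(6) = mul(f(5), 7) = mul(168070, 7) = 1176490
f(7) = mul(f(6), 7) = mul(1176490, 7) = 8235430
f(8) = mul(f(7), 7) = mul(8235430, 7) = 57648010
f(9) = mul(f(8), 7) = mul(57648010, 7) = 403536070
f(10) = mul(f(9), 7) = mul(403536070, 7) = 2824752490
f(11) = mul(f(10), 7) = mul(2824752490, 7) = 19773267430


19773267430


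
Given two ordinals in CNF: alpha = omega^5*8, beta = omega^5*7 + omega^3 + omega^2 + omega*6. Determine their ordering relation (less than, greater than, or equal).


Compare term by term from highest exponent:
alpha = omega^5*8
beta = omega^5*7 + omega^3 + omega^2 + omega*6
Term 1: alpha has omega^5*8, beta has omega^5*7
Term 2: alpha has omega^0*0, beta has omega^3*1
Term 3: alpha has omega^0*0, beta has omega^2*1
Term 4: alpha has omega^0*0, beta has omega^1*6
Result: alpha > beta

alpha > beta


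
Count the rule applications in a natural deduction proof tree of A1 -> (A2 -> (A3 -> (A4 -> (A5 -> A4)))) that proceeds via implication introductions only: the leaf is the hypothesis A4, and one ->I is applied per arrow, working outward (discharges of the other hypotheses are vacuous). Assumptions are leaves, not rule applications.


The formula has 5 arrows (->); its innermost consequent A4 is one of the antecedents,
so the proof starts from the hypothesis leaf A4 (not a rule application) and closes one arrow per ->I.
Building A1 -> (A2 -> (A3 -> (A4 -> (A5 -> A4)))) therefore takes 5 nested implication introductions.
Total inference nodes = 5

5


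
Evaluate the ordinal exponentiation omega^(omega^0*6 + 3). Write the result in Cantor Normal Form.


omega^(omega^0*6 + 3):
omega^0 = 1, so the exponent is 6 + 3 = 9 (finite ordinal addition).
Result = omega^9, already a single CNF term.

omega^9


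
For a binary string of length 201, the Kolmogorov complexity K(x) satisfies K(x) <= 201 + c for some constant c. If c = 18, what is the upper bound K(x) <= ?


K(x) <= |x| + c = 201 + 18 = 219

219


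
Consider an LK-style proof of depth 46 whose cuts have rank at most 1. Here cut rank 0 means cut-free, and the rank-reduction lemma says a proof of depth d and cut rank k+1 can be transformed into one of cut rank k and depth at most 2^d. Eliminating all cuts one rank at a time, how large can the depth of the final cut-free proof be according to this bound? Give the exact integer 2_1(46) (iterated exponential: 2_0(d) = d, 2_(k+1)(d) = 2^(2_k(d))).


Each rank reduction sends depth d to at most 2^d; cut rank r needs r reductions.
2_0(46) = 46
2_1(46) = 2^46 = 70368744177664
Cut-free depth bound = 70368744177664

70368744177664


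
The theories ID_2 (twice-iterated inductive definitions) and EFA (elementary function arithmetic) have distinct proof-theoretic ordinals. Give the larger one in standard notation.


Proof-theoretic ordinal of ID_2 (twice-iterated inductive definitions): psi_0(epsilon_{Omega_2+1})
Proof-theoretic ordinal of EFA (elementary function arithmetic): omega^3
Comparing: omega^3 < psi_0(epsilon_{Omega_2+1}).
The larger ordinal is psi_0(epsilon_{Omega_2+1}) (from ID_2 (twice-iterated inductive definitions)).

psi_0(epsilon_{Omega_2+1})


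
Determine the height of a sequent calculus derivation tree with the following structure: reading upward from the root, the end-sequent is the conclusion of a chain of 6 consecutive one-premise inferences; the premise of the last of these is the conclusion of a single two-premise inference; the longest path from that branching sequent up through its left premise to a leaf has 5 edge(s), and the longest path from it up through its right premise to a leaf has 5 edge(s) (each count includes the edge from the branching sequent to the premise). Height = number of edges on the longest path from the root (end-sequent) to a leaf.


Longest path through the left premise: 5 edges (measured from the branching sequent)
Longest path through the right premise: 5 edges
Height of the subtree rooted at the branching sequent: max(5, 5) = 5
The branching sequent sits 6 edges above the root (the chain of one-premise inferences), so height = 5 + 6 = 11

11


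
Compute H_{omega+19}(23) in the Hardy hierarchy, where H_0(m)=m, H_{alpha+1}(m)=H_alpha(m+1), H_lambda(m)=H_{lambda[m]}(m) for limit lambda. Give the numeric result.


H_{omega+19}(23):
Unwind the 19 successor steps: H_{omega+19}(23) = H_omega(23+19) = H_omega(42).
H_omega(m) = H_m(m) = m + m = 2m.
Result = 2 * 42 = 84

84


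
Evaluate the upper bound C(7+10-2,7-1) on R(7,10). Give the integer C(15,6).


R(7,10) <= C(7+10-2, 7-1) = C(15, 6)
C(15, 6) = 15! / (6! * 9!)
= 5005

5005


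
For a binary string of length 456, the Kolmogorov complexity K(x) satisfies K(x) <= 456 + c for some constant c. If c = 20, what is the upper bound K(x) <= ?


K(x) <= |x| + c = 456 + 20 = 476

476


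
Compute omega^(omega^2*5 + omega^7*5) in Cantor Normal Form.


omega^(omega^2*5 + omega^7*5):
In ordinal addition a term is absorbed by a following term of strictly larger exponent: 2 < 7, so omega^2*5 + omega^7*5 = omega^7*5.
omega raised to a CNF ordinal is a single CNF term: Result = omega^(omega^7*5)

omega^(omega^7*5)


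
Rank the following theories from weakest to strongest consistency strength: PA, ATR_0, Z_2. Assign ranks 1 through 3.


Ordering by consistency strength:
1. PA
2. ATR_0
3. Z_2


PA=1, ATR_0=2, Z_2=3


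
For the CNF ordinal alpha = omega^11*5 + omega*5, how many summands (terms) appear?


CNF: omega^11*5 + omega*5
Count the summands separated by '+':
  term 1: omega^11*5
  term 2: omega*5
Total terms = 2

2


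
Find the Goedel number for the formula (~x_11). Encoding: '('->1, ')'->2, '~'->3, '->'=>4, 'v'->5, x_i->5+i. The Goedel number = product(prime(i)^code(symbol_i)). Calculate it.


Formula: (~x_11)
Symbol codes: [1, 3, 16, 2]
Primes: [2, 3, 5, 7]
p_1^1 = 2^1 = 2
p_2^3 = 3^3 = 27
p_3^16 = 5^16 = 152587890625
p_4^2 = 7^2 = 49
Product = 403747558593750

403747558593750


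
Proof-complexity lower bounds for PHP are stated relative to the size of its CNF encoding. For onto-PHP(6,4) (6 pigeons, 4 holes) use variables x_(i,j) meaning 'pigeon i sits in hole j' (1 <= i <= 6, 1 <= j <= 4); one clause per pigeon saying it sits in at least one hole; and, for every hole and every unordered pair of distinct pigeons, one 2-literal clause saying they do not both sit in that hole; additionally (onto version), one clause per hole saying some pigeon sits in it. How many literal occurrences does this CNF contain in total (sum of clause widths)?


onto-PHP(6,4): 6 pigeons, 4 holes, 6*4 = 24 variables.
- pigeon clauses: one per pigeon -> 6 clauses of width 4 -> 24 literals
- hole clauses: 4 holes * C(6,2) = 4 * 15 -> 60 clauses of width 2 -> 120 literals
- onto clauses: one per hole -> 4 clauses of width 6 -> 24 literals
Total literal occurrences = 24 + 120 + 24 = 168

168


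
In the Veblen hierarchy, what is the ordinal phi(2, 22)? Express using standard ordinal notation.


phi(2, 22):
phi(2, beta) = zeta_beta (the beta-th zeta number, fixed point of epsilon).
phi(2, 22) = zeta_22

zeta_22


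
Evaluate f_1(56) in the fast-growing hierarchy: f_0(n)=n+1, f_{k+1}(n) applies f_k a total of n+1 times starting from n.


f_1(56) = f_0^57(56)
f_0 adds 1 each time, applied 57 times.
f_1(56) = 56 + 57 = 113

113


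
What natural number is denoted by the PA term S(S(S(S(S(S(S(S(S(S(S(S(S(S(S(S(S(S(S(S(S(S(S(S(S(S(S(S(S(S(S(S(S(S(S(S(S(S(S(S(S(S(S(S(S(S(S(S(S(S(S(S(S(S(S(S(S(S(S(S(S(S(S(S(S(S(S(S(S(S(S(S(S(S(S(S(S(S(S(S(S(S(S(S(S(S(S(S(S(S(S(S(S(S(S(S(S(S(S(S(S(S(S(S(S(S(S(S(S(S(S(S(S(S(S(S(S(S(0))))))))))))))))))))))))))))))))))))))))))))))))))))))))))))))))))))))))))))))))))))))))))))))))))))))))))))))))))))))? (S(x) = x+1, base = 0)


Counting successors applied to 0:
118 applications of S to 0 = 118

118


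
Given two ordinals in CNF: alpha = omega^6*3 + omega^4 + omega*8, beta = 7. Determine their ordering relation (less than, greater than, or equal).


Compare term by term from highest exponent:
alpha = omega^6*3 + omega^4 + omega*8
beta = 7
Term 1: alpha has omega^6*3, beta has omega^0*7
Term 2: alpha has omega^4*1, beta has omega^0*0
Term 3: alpha has omega^1*8, beta has omega^0*0
Result: alpha > beta

alpha > beta


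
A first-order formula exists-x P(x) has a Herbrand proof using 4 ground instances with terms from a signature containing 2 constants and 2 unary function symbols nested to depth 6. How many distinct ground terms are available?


Herbrand terms by depth:
Depth 0: 2 constants
Depth 1: 4 new terms (running total: 6)
Depth 2: 8 new terms (running total: 14)
Depth 3: 16 new terms (running total: 30)
Depth 4: 32 new terms (running total: 62)
Depth 5: 64 new terms (running total: 126)
Depth 6: 128 new terms (running total: 254)
Total distinct ground terms = 254

254


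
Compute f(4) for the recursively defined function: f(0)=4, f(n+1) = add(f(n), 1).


f(0) = 4
f(1) = add(f(0), 1) = add(4, 1) = 5
f(2) = add(f(1), 1) = add(5, 1) = 6
f(3) = add(f(2), 1) = add(6, 1) = 7
f(4) = add(f(3), 1) = add(7, 1) = 8


8


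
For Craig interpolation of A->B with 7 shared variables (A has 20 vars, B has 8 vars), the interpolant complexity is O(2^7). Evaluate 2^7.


Shared atoms = 7
Craig interpolant size bound = 2^7
= 128

128


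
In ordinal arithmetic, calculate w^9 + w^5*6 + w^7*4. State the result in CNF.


Ordinal addition (w^9 + w^5*6) + w^7*4:
alpha's leading term has exponent 9 > beta's exponent 7, so it survives.
alpha's tail term has exponent 5 < beta's exponent 7, so it is absorbed by beta.
In ordinal addition, any term followed by a strictly larger-exponent term is absorbed.
Result = w^9 + w^7*4

w^9 + w^7*4


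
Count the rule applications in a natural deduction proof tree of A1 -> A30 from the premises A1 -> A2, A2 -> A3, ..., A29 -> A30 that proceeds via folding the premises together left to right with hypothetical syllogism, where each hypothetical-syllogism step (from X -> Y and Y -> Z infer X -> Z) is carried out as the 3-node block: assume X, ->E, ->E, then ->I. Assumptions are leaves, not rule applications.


There are 29 premises in the chain. The first HS step combines premises 1 and 2; each further premise needs one more HS step.
So 29 premises require 29 - 1 = 28 hypothetical-syllogism steps.
Each HS step uses 3 inference nodes (->E, ->E, ->I).
28 * 3 = 84 total inference nodes.

84


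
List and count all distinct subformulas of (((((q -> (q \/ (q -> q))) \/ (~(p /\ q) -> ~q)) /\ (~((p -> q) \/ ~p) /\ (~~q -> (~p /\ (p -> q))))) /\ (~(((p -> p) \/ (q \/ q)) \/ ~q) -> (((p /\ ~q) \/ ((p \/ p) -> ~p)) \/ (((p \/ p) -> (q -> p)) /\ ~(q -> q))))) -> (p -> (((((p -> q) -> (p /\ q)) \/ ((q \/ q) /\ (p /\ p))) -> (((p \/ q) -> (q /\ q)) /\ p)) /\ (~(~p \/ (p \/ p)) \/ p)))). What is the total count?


Formula: (((((q -> (q \/ (q -> q))) \/ (~(p /\ q) -> ~q)) /\ (~((p -> q) \/ ~p) /\ (~~q -> (~p /\ (p -> q))))) /\ (~(((p -> p) \/ (q \/ q)) \/ ~q) -> (((p /\ ~q) \/ ((p \/ p) -> ~p)) \/ (((p \/ p) -> (q -> p)) /\ ~(q -> q))))) -> (p -> (((((p -> q) -> (p /\ q)) \/ ((q \/ q) /\ (p /\ p))) -> (((p \/ q) -> (q /\ q)) /\ p)) /\ (~(~p \/ (p \/ p)) \/ p))))
Subformulas found:
  1. p
  2. q
  3. ~p
  4. ~q
  5. ~~q
  6. (p /\ q)
  7. (q /\ q)
  8. (q -> p)
  9. (q -> q)
  10. (p -> p)
  11. (p -> q)
  12. (p \/ p)
  13. (p \/ q)
  14. (p /\ p)
  15. (q \/ q)
  16. (p /\ ~q)
  17. ~(q -> q)
  18. ~(p /\ q)
  19. (q \/ (q -> q))
  20. (~p /\ (p -> q))
  21. ((p \/ p) -> ~p)
  22. ((p -> q) \/ ~p)
  23. (~p \/ (p \/ p))
  24. ~((p -> q) \/ ~p)
  25. ~(~p \/ (p \/ p))
  26. (~(p /\ q) -> ~q)
  27. ((p -> q) -> (p /\ q))
  28. ((q \/ q) /\ (p /\ p))
  29. ((p \/ q) -> (q /\ q))
  30. (q -> (q \/ (q -> q)))
  31. ((p \/ p) -> (q -> p))
  32. ((p -> p) \/ (q \/ q))
  33. (~(~p \/ (p \/ p)) \/ p)
  34. (~~q -> (~p /\ (p -> q)))
  35. (((p \/ q) -> (q /\ q)) /\ p)
  36. (((p -> p) \/ (q \/ q)) \/ ~q)
  37. ~(((p -> p) \/ (q \/ q)) \/ ~q)
  38. ((p /\ ~q) \/ ((p \/ p) -> ~p))
  39. (((p \/ p) -> (q -> p)) /\ ~(q -> q))
  40. ((q -> (q \/ (q -> q))) \/ (~(p /\ q) -> ~q))
  41. (~((p -> q) \/ ~p) /\ (~~q -> (~p /\ (p -> q))))
  42. (((p -> q) -> (p /\ q)) \/ ((q \/ q) /\ (p /\ p)))
  43. (((p /\ ~q) \/ ((p \/ p) -> ~p)) \/ (((p \/ p) -> (q -> p)) /\ ~(q -> q)))
  44. ((((p -> q) -> (p /\ q)) \/ ((q \/ q) /\ (p /\ p))) -> (((p \/ q) -> (q /\ q)) /\ p))
  45. (((q -> (q \/ (q -> q))) \/ (~(p /\ q) -> ~q)) /\ (~((p -> q) \/ ~p) /\ (~~q -> (~p /\ (p -> q)))))
  46. (~(((p -> p) \/ (q \/ q)) \/ ~q) -> (((p /\ ~q) \/ ((p \/ p) -> ~p)) \/ (((p \/ p) -> (q -> p)) /\ ~(q -> q))))
  47. (((((p -> q) -> (p /\ q)) \/ ((q \/ q) /\ (p /\ p))) -> (((p \/ q) -> (q /\ q)) /\ p)) /\ (~(~p \/ (p \/ p)) \/ p))
  48. (p -> (((((p -> q) -> (p /\ q)) \/ ((q \/ q) /\ (p /\ p))) -> (((p \/ q) -> (q /\ q)) /\ p)) /\ (~(~p \/ (p \/ p)) \/ p)))
  49. ((((q -> (q \/ (q -> q))) \/ (~(p /\ q) -> ~q)) /\ (~((p -> q) \/ ~p) /\ (~~q -> (~p /\ (p -> q))))) /\ (~(((p -> p) \/ (q \/ q)) \/ ~q) -> (((p /\ ~q) \/ ((p \/ p) -> ~p)) \/ (((p \/ p) -> (q -> p)) /\ ~(q -> q)))))
  50. (((((q -> (q \/ (q -> q))) \/ (~(p /\ q) -> ~q)) /\ (~((p -> q) \/ ~p) /\ (~~q -> (~p /\ (p -> q))))) /\ (~(((p -> p) \/ (q \/ q)) \/ ~q) -> (((p /\ ~q) \/ ((p \/ p) -> ~p)) \/ (((p \/ p) -> (q -> p)) /\ ~(q -> q))))) -> (p -> (((((p -> q) -> (p /\ q)) \/ ((q \/ q) /\ (p /\ p))) -> (((p \/ q) -> (q /\ q)) /\ p)) /\ (~(~p \/ (p \/ p)) \/ p))))
Total distinct subformulas = 50

50


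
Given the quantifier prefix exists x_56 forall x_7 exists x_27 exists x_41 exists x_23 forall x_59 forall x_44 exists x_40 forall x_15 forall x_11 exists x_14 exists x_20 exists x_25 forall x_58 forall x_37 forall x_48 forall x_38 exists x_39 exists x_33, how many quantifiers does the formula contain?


Quantifier prefix has 19 quantifier symbols.
Quantifier depth = 19

19


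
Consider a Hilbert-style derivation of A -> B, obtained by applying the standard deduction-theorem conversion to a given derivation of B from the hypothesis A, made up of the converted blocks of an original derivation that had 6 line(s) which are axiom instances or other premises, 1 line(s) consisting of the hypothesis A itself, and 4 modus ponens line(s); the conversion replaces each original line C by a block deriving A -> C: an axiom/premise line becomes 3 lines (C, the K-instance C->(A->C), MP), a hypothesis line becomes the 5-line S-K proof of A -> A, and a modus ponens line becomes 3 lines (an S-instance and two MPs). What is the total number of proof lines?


Deduction-theorem conversion, block by block:
- 6 axiom/premise lines -> 3 lines each = 18
- 1 hypothesis lines -> 5 lines each (identity proof A->A) = 5
- 4 MP lines -> 3 lines each (S-instance, MP, MP) = 12
Total = 18 + 5 + 12 = 35 lines.

35


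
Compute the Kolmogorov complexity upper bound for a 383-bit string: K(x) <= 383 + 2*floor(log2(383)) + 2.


floor(log2(383)) = 8
2 * 8 = 16
K(x) <= 383 + 16 + 2 = 401

401


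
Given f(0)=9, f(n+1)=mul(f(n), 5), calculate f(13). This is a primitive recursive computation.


f(0) = 9
f(1) = mul(f(0), 5) = mul(9, 5) = 45
f(2) = mul(f(1), 5) = mul(45, 5) = 225
f(3) = mul(f(2), 5) = mul(225, 5) = 1125
f(4) = mul(f(3), 5) = mul(1125, 5) = 5625
f(5) = mul(f(4), 5) = mul(5625, 5) = 28125
f(6) = mul(f(5), 5) = mul(28125, 5) = 140625
f(7) = mul(f(6), 5) = mul(140625, 5) = 703125
f(8) = mul(f(7), 5) = mul(703125, 5) = 3515625
f(9) = mul(f(8), 5) = mul(3515625, 5) = 17578125
f(10) = mul(f(9), 5) = mul(17578125, 5) = 87890625
f(11) = mul(f(10), 5) = mul(87890625, 5) = 439453125
f(12) = mul(f(11), 5) = mul(439453125, 5) = 2197265625
f(13) = mul(f(12), 5) = mul(2197265625, 5) = 10986328125


10986328125


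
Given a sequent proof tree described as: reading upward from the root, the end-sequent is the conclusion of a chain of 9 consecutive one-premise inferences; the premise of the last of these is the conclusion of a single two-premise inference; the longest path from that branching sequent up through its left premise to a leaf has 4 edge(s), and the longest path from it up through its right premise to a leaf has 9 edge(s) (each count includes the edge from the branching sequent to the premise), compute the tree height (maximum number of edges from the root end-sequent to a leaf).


Longest path through the left premise: 4 edges (measured from the branching sequent)
Longest path through the right premise: 9 edges
Height of the subtree rooted at the branching sequent: max(4, 9) = 9
The branching sequent sits 9 edges above the root (the chain of one-premise inferences), so height = 9 + 9 = 18

18


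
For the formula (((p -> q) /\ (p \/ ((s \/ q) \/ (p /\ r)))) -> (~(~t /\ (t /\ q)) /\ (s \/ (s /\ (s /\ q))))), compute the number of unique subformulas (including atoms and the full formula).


Formula: (((p -> q) /\ (p \/ ((s \/ q) \/ (p /\ r)))) -> (~(~t /\ (t /\ q)) /\ (s \/ (s /\ (s /\ q)))))
Subformulas found:
  1. r
  2. q
  3. s
  4. t
  5. p
  6. ~t
  7. (s /\ q)
  8. (p /\ r)
  9. (s \/ q)
  10. (p -> q)
  11. (t /\ q)
  12. (s /\ (s /\ q))
  13. (~t /\ (t /\ q))
  14. ~(~t /\ (t /\ q))
  15. ((s \/ q) \/ (p /\ r))
  16. (s \/ (s /\ (s /\ q)))
  17. (p \/ ((s \/ q) \/ (p /\ r)))
  18. ((p -> q) /\ (p \/ ((s \/ q) \/ (p /\ r))))
  19. (~(~t /\ (t /\ q)) /\ (s \/ (s /\ (s /\ q))))
  20. (((p -> q) /\ (p \/ ((s \/ q) \/ (p /\ r)))) -> (~(~t /\ (t /\ q)) /\ (s \/ (s /\ (s /\ q)))))
Total distinct subformulas = 20

20


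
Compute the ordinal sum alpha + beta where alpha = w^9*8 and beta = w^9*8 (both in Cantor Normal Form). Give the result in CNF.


Ordinal addition w^9*8 + w^9*8:
Both terms have the same exponent 9.
w^e*c + w^e*d = w^e*(c+d).
Result = w^9*(8+8) = w^9*16

w^9*16


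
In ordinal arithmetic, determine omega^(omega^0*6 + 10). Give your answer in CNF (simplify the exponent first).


omega^(omega^0*6 + 10):
omega^0 = 1, so the exponent is 6 + 10 = 16 (finite ordinal addition).
Result = omega^16, already a single CNF term.

omega^16


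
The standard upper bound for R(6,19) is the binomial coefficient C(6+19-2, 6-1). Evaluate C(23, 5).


R(6,19) <= C(6+19-2, 6-1) = C(23, 5)
C(23, 5) = 23! / (5! * 18!)
= 33649

33649


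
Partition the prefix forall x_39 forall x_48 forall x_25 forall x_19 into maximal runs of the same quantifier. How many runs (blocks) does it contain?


Alternations = 0.
Blocks = alternations + 1 = 1

1


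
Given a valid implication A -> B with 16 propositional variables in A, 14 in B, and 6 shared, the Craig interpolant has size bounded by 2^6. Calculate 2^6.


Shared atoms = 6
Craig interpolant size bound = 2^6
= 64

64


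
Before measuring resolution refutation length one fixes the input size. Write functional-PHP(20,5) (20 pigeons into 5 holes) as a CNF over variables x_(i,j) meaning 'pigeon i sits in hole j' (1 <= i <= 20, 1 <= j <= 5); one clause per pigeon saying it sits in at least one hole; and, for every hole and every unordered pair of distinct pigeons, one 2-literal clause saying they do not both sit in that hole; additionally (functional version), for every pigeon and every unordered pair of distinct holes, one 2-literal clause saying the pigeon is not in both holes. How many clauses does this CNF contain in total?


functional-PHP(20,5): 20 pigeons, 5 holes, 20*5 = 100 variables.
- pigeon clauses: one per pigeon -> 20 clauses
- hole clauses: 5 holes * C(20,2) = 5 * 190 -> 950 clauses
- functional clauses: 20 pigeons * C(5,2) = 20 * 10 -> 200 clauses
Total clauses = 20 + 950 + 200 = 1170

1170


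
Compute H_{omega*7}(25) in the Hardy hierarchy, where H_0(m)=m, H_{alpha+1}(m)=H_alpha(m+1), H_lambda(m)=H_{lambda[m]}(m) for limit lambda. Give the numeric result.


H_{omega*7}(25):
For the Hardy hierarchy, H_{omega*k}(n) = 2^k * n.
2^7 = 128.
128 * 25 = 3200

3200


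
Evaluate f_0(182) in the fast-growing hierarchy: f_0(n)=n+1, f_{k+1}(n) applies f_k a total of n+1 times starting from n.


f_0(182) = 182 + 1 = 183

183


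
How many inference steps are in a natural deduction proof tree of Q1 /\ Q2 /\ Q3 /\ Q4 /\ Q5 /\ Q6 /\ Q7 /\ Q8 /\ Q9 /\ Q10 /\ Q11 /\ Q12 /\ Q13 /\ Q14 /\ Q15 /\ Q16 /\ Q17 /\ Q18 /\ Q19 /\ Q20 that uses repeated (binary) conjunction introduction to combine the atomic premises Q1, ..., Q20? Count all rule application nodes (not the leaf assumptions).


The target conjunction has 20 conjuncts, i.e. 19 binary /\ connectives.
Each conjunction-intro joins two pieces, so 20 atoms require 20-1 = 19 applications.
Total inference nodes = 19

19


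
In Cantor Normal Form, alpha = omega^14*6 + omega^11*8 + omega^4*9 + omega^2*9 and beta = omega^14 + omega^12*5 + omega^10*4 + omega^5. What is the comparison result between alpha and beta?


Compare term by term from highest exponent:
alpha = omega^14*6 + omega^11*8 + omega^4*9 + omega^2*9
beta = omega^14 + omega^12*5 + omega^10*4 + omega^5
Term 1: alpha has omega^14*6, beta has omega^14*1
Term 2: alpha has omega^11*8, beta has omega^12*5
Term 3: alpha has omega^4*9, beta has omega^10*4
Term 4: alpha has omega^2*9, beta has omega^5*1
Result: alpha > beta

alpha > beta


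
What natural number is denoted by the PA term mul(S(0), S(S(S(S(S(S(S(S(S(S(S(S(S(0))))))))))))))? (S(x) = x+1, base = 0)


mul(S^1(0), S^13(0)):
S^1(0) = 1
S^13(0) = 13
1 * 13 = 13

13


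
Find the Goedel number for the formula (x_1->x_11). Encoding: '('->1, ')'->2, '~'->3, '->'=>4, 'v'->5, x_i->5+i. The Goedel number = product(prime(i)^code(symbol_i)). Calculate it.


Formula: (x_1->x_11)
Symbol codes: [1, 6, 4, 16, 2]
Primes: [2, 3, 5, 7, 11]
p_1^1 = 2^1 = 2
p_2^6 = 3^6 = 729
p_3^4 = 5^4 = 625
p_4^16 = 7^16 = 33232930569601
p_5^2 = 11^2 = 121
Product = 3664304465767418261250

3664304465767418261250


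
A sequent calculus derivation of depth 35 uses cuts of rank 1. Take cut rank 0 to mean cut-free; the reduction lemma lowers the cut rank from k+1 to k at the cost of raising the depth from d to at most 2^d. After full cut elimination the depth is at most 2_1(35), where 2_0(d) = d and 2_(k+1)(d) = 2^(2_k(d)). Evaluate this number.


Each rank reduction sends depth d to at most 2^d; cut rank r needs r reductions.
2_0(35) = 35
2_1(35) = 2^35 = 34359738368
Cut-free depth bound = 34359738368

34359738368


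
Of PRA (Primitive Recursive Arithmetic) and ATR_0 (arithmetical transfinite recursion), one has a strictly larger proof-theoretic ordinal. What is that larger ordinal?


Proof-theoretic ordinal of PRA (Primitive Recursive Arithmetic): omega^omega
Proof-theoretic ordinal of ATR_0 (arithmetical transfinite recursion): Gamma_0
Comparing: omega^omega < Gamma_0.
The larger ordinal is Gamma_0 (from ATR_0 (arithmetical transfinite recursion)).

Gamma_0


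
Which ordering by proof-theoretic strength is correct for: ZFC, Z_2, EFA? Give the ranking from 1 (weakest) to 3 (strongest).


Ordering by consistency strength:
1. EFA
2. Z_2
3. ZFC


ZFC=3, Z_2=2, EFA=1


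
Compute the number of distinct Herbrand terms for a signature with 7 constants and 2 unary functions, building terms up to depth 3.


Herbrand terms by depth:
Depth 0: 7 constants
Depth 1: 14 new terms (running total: 21)
Depth 2: 28 new terms (running total: 49)
Depth 3: 56 new terms (running total: 105)
Total distinct ground terms = 105

105


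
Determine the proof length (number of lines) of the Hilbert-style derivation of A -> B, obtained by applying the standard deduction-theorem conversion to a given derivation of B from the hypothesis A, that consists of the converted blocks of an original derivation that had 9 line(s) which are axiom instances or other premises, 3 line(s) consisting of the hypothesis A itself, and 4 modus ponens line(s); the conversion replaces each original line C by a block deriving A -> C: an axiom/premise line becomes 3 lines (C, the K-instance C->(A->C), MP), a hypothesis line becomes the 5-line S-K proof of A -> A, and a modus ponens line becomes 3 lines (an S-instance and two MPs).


Deduction-theorem conversion, block by block:
- 9 axiom/premise lines -> 3 lines each = 27
- 3 hypothesis lines -> 5 lines each (identity proof A->A) = 15
- 4 MP lines -> 3 lines each (S-instance, MP, MP) = 12
Total = 27 + 15 + 12 = 54 lines.

54


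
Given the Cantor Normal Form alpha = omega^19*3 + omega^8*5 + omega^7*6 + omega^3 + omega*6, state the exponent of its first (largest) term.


CNF: omega^19*3 + omega^8*5 + omega^7*6 + omega^3 + omega*6
The leading term is omega^19*3, which has exponent 19.

19


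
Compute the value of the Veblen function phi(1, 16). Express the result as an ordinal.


phi(1, 16):
phi(1, beta) = epsilon_beta (the beta-th epsilon number).
phi(1, 16) = epsilon_16

epsilon_16


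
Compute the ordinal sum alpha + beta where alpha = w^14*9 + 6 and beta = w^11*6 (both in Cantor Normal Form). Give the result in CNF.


Ordinal addition (w^14*9 + 6) + w^11*6:
alpha's leading term has exponent 14 > beta's exponent 11, so it survives.
alpha's tail term has exponent 0 < beta's exponent 11, so it is absorbed by beta.
In ordinal addition, any term followed by a strictly larger-exponent term is absorbed.
Result = w^14*9 + w^11*6

w^14*9 + w^11*6


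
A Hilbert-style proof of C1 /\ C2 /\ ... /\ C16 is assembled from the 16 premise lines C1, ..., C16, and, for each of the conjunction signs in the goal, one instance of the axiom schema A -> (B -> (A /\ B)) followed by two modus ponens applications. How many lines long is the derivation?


Conjoining 16 premises:
- 16 premise lines
- the goal has 15 conjunction signs; each costs 1 axiom instance + 2 MP = 3 lines: 3 * 15 = 45
Total = 16 + 45 = 61 lines.

61


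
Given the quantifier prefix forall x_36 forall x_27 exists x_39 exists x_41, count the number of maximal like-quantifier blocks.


Alternations = 1.
Blocks = alternations + 1 = 2

2


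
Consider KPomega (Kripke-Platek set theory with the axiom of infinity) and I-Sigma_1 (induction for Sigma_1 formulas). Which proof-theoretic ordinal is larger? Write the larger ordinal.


Proof-theoretic ordinal of KPomega (Kripke-Platek set theory with the axiom of infinity): psi_0(epsilon_{Omega+1})
Proof-theoretic ordinal of I-Sigma_1 (induction for Sigma_1 formulas): omega^omega
Comparing: omega^omega < psi_0(epsilon_{Omega+1}).
The larger ordinal is psi_0(epsilon_{Omega+1}) (from KPomega (Kripke-Platek set theory with the axiom of infinity)).

psi_0(epsilon_{Omega+1})


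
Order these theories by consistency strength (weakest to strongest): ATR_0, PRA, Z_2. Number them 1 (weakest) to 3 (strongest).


Ordering by consistency strength:
1. PRA
2. ATR_0
3. Z_2


ATR_0=2, PRA=1, Z_2=3


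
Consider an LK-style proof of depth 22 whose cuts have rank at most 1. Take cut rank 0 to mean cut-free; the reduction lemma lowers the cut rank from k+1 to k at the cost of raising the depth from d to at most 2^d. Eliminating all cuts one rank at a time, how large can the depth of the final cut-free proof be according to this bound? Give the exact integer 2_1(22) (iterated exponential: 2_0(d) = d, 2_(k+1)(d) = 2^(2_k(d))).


Each rank reduction sends depth d to at most 2^d; cut rank r needs r reductions.
2_0(22) = 22
2_1(22) = 2^22 = 4194304
Cut-free depth bound = 4194304

4194304


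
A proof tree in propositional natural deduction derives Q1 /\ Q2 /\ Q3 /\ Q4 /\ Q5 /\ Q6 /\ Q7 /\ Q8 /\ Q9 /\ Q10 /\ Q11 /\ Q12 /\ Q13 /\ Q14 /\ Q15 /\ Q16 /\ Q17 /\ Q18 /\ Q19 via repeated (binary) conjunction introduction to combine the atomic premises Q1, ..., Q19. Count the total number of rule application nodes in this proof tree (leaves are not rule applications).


The target conjunction has 19 conjuncts, i.e. 18 binary /\ connectives.
Each conjunction-intro joins two pieces, so 19 atoms require 19-1 = 18 applications.
Total inference nodes = 18

18


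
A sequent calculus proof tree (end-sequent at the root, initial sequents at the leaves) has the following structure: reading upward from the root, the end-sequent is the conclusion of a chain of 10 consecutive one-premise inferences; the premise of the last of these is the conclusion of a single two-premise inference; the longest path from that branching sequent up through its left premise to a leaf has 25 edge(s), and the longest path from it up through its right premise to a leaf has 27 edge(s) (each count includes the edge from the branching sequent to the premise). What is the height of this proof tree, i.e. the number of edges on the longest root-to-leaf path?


Longest path through the left premise: 25 edges (measured from the branching sequent)
Longest path through the right premise: 27 edges
Height of the subtree rooted at the branching sequent: max(25, 27) = 27
The branching sequent sits 10 edges above the root (the chain of one-premise inferences), so height = 27 + 10 = 37

37


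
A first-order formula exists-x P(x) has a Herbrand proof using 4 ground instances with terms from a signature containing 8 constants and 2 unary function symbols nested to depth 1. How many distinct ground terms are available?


Herbrand terms by depth:
Depth 0: 8 constants
Depth 1: 16 new terms (running total: 24)
Total distinct ground terms = 24

24


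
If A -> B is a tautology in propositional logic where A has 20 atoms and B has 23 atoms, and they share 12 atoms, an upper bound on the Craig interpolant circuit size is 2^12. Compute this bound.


Shared atoms = 12
Craig interpolant size bound = 2^12
= 4096

4096


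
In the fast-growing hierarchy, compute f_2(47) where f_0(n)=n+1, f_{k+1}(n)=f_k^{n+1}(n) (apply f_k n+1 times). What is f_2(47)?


f_2(47) = f_1^48(47)
f_1(m) = 2m + 1.
Iterating: f_1^k(n) = 2^k*(n+1) - 1.
f_2(47) = 2^48*(47+1) - 1 = 281474976710656*48 - 1 = 13510798882111487

13510798882111487


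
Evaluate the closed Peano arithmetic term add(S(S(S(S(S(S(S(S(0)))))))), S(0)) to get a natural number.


add(S^8(0), S^1(0)):
S^8(0) = 8
S^1(0) = 1
8 + 1 = 9

9


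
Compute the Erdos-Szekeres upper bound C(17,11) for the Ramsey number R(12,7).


R(12,7) <= C(12+7-2, 12-1) = C(17, 11)
C(17, 11) = 17! / (11! * 6!)
= 12376

12376


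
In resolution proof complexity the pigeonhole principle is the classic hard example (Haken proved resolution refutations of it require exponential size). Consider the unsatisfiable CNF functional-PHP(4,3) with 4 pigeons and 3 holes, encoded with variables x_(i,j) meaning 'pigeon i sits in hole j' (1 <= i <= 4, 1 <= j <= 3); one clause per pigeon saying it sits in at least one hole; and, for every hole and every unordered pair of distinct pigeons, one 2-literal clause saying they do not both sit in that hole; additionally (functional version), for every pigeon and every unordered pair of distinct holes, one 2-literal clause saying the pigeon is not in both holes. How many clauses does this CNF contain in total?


functional-PHP(4,3): 4 pigeons, 3 holes, 4*3 = 12 variables.
- pigeon clauses: one per pigeon -> 4 clauses
- hole clauses: 3 holes * C(4,2) = 3 * 6 -> 18 clauses
- functional clauses: 4 pigeons * C(3,2) = 4 * 3 -> 12 clauses
Total clauses = 4 + 18 + 12 = 34

34


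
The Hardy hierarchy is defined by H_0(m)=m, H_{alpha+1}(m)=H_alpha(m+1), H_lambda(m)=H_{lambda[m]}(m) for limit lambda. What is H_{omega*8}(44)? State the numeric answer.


H_{omega*8}(44):
For the Hardy hierarchy, H_{omega*k}(n) = 2^k * n.
2^8 = 256.
256 * 44 = 11264

11264


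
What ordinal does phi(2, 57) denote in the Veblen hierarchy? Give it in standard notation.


phi(2, 57):
phi(2, beta) = zeta_beta (the beta-th zeta number, fixed point of epsilon).
phi(2, 57) = zeta_57

zeta_57


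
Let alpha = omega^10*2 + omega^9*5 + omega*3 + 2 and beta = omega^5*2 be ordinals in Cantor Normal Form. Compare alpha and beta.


Compare term by term from highest exponent:
alpha = omega^10*2 + omega^9*5 + omega*3 + 2
beta = omega^5*2
Term 1: alpha has omega^10*2, beta has omega^5*2
Term 2: alpha has omega^9*5, beta has omega^0*0
Term 3: alpha has omega^1*3, beta has omega^0*0
Term 4: alpha has omega^0*2, beta has omega^0*0
Result: alpha > beta

alpha > beta


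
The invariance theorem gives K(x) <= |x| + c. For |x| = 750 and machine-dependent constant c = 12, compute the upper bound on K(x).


K(x) <= |x| + c = 750 + 12 = 762

762


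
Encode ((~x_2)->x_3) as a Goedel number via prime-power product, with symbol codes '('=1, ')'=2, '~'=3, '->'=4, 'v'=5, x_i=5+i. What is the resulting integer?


Formula: ((~x_2)->x_3)
Symbol codes: [1, 1, 3, 7, 2, 4, 8, 2]
Primes: [2, 3, 5, 7, 11, 13, 17, 19]
p_1^1 = 2^1 = 2
p_2^1 = 3^1 = 3
p_3^3 = 5^3 = 125
p_4^7 = 7^7 = 823543
p_5^2 = 11^2 = 121
p_6^4 = 13^4 = 28561
p_7^8 = 17^8 = 6975757441
p_8^2 = 19^2 = 361
Product = 5375327085635907566153237250

5375327085635907566153237250


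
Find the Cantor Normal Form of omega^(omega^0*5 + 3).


omega^(omega^0*5 + 3):
omega^0 = 1, so the exponent is 5 + 3 = 8 (finite ordinal addition).
Result = omega^8, already a single CNF term.

omega^8


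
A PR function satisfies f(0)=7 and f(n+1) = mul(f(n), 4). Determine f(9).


f(0) = 7
f(1) = mul(f(0), 4) = mul(7, 4) = 28
f(2) = mul(f(1), 4) = mul(28, 4) = 112
f(3) = mul(f(2), 4) = mul(112, 4) = 448
f(4) = mul(f(3), 4) = mul(448, 4) = 1792
f(5) = mul(f(4), 4) = mul(1792, 4) = 7168
f(6) = mul(f(5), 4) = mul(7168, 4) = 28672
f(7) = mul(f(6), 4) = mul(28672, 4) = 114688
f(8) = mul(f(7), 4) = mul(114688, 4) = 458752
f(9) = mul(f(8), 4) = mul(458752, 4) = 1835008


1835008


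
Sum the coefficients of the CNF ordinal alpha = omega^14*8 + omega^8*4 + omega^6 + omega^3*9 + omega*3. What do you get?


CNF: omega^14*8 + omega^8*4 + omega^6 + omega^3*9 + omega*3
Coefficients: 8 + 4 + 1 + 9 + 3 = 25

25


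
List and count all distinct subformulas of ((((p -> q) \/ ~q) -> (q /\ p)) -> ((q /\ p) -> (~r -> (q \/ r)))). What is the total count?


Formula: ((((p -> q) \/ ~q) -> (q /\ p)) -> ((q /\ p) -> (~r -> (q \/ r))))
Subformulas found:
  1. q
  2. r
  3. p
  4. ~q
  5. ~r
  6. (q /\ p)
  7. (q \/ r)
  8. (p -> q)
  9. ((p -> q) \/ ~q)
  10. (~r -> (q \/ r))
  11. (((p -> q) \/ ~q) -> (q /\ p))
  12. ((q /\ p) -> (~r -> (q \/ r)))
  13. ((((p -> q) \/ ~q) -> (q /\ p)) -> ((q /\ p) -> (~r -> (q \/ r))))
Total distinct subformulas = 13

13


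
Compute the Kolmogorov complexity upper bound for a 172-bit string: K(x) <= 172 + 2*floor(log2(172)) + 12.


floor(log2(172)) = 7
2 * 7 = 14
K(x) <= 172 + 14 + 12 = 198

198


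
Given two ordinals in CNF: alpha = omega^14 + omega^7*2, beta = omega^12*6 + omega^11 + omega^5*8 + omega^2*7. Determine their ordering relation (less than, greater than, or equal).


Compare term by term from highest exponent:
alpha = omega^14 + omega^7*2
beta = omega^12*6 + omega^11 + omega^5*8 + omega^2*7
Term 1: alpha has omega^14*1, beta has omega^12*6
Term 2: alpha has omega^7*2, beta has omega^11*1
Term 3: alpha has omega^0*0, beta has omega^5*8
Term 4: alpha has omega^0*0, beta has omega^2*7
Result: alpha > beta

alpha > beta


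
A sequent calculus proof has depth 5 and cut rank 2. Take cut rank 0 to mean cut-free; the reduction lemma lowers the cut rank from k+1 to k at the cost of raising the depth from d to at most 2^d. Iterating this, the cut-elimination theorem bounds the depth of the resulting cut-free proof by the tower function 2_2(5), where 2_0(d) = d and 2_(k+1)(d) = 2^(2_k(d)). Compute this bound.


Each rank reduction sends depth d to at most 2^d; cut rank r needs r reductions.
2_0(5) = 5
2_1(5) = 2^5 = 32
2_2(5) = 2^32 = 4294967296
Cut-free depth bound = 4294967296

4294967296


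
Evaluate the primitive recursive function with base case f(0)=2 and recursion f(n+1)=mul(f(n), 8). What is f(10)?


f(0) = 2
f(1) = mul(f(0), 8) = mul(2, 8) = 16
f(2) = mul(f(1), 8) = mul(16, 8) = 128
f(3) = mul(f(2), 8) = mul(128, 8) = 1024
f(4) = mul(f(3), 8) = mul(1024, 8) = 8192
f(5) = mul(f(4), 8) = mul(8192, 8) = 65536
f(6) = mul(f(5), 8) = mul(65536, 8) = 524288
f(7) = mul(f(6), 8) = mul(524288, 8) = 4194304
f(8) = mul(f(7), 8) = mul(4194304, 8) = 33554432
f(9) = mul(f(8), 8) = mul(33554432, 8) = 268435456
f(10) = mul(f(9), 8) = mul(268435456, 8) = 2147483648


2147483648


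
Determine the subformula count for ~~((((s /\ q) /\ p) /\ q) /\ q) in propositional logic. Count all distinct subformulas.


Formula: ~~((((s /\ q) /\ p) /\ q) /\ q)
Subformulas found:
  1. q
  2. s
  3. p
  4. (s /\ q)
  5. ((s /\ q) /\ p)
  6. (((s /\ q) /\ p) /\ q)
  7. ((((s /\ q) /\ p) /\ q) /\ q)
  8. ~((((s /\ q) /\ p) /\ q) /\ q)
  9. ~~((((s /\ q) /\ p) /\ q) /\ q)
Total distinct subformulas = 9

9


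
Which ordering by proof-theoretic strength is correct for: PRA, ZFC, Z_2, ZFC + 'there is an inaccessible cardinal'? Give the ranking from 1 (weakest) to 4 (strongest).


Ordering by consistency strength:
1. PRA
2. Z_2
3. ZFC
4. ZFC + 'there is an inaccessible cardinal'


PRA=1, ZFC=3, Z_2=2, ZFC + 'there is an inaccessible cardinal'=4


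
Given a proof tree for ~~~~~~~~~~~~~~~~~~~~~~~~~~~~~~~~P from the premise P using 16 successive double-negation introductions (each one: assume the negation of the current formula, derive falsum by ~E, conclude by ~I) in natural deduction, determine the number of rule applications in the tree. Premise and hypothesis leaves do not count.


Each double-negation introduction (from C infer ~~C) uses 2 inference nodes: one ~E (C and ~C give falsum) and one ~I (discharge ~C).
16 double negations = 16 * 2 = 32 inference nodes.

32


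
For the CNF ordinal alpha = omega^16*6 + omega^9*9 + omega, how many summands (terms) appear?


CNF: omega^16*6 + omega^9*9 + omega
Count the summands separated by '+':
  term 1: omega^16*6
  term 2: omega^9*9
  term 3: omega
Total terms = 3

3


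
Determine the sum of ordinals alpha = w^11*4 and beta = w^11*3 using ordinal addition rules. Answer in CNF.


Ordinal addition w^11*4 + w^11*3:
Both terms have the same exponent 11.
w^e*c + w^e*d = w^e*(c+d).
Result = w^11*(4+3) = w^11*7

w^11*7
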